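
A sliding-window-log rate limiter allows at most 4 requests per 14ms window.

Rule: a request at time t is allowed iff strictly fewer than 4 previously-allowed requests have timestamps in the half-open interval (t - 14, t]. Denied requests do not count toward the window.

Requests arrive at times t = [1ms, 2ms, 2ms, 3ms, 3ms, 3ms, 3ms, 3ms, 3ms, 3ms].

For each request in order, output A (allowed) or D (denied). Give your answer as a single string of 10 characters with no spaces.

Answer: AAAADDDDDD

Derivation:
Tracking allowed requests in the window:
  req#1 t=1ms: ALLOW
  req#2 t=2ms: ALLOW
  req#3 t=2ms: ALLOW
  req#4 t=3ms: ALLOW
  req#5 t=3ms: DENY
  req#6 t=3ms: DENY
  req#7 t=3ms: DENY
  req#8 t=3ms: DENY
  req#9 t=3ms: DENY
  req#10 t=3ms: DENY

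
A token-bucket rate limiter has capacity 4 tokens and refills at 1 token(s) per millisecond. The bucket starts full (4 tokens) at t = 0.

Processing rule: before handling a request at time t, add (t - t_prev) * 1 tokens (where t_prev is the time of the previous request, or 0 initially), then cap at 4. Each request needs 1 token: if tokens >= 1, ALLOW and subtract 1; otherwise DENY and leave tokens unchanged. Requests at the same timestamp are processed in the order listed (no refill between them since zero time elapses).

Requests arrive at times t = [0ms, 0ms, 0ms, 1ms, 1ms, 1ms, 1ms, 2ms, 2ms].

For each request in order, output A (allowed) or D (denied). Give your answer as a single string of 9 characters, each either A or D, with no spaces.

Simulating step by step:
  req#1 t=0ms: ALLOW
  req#2 t=0ms: ALLOW
  req#3 t=0ms: ALLOW
  req#4 t=1ms: ALLOW
  req#5 t=1ms: ALLOW
  req#6 t=1ms: DENY
  req#7 t=1ms: DENY
  req#8 t=2ms: ALLOW
  req#9 t=2ms: DENY

Answer: AAAAADDAD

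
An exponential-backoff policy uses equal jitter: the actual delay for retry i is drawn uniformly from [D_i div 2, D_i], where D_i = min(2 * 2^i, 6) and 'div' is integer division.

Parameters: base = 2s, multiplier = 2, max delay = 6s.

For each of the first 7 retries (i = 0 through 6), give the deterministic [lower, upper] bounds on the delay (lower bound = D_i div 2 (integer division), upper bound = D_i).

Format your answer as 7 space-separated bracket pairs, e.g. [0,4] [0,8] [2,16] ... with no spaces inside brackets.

Computing bounds per retry:
  i=0: D_i=min(2*2^0,6)=2, bounds=[1,2]
  i=1: D_i=min(2*2^1,6)=4, bounds=[2,4]
  i=2: D_i=min(2*2^2,6)=6, bounds=[3,6]
  i=3: D_i=min(2*2^3,6)=6, bounds=[3,6]
  i=4: D_i=min(2*2^4,6)=6, bounds=[3,6]
  i=5: D_i=min(2*2^5,6)=6, bounds=[3,6]
  i=6: D_i=min(2*2^6,6)=6, bounds=[3,6]

Answer: [1,2] [2,4] [3,6] [3,6] [3,6] [3,6] [3,6]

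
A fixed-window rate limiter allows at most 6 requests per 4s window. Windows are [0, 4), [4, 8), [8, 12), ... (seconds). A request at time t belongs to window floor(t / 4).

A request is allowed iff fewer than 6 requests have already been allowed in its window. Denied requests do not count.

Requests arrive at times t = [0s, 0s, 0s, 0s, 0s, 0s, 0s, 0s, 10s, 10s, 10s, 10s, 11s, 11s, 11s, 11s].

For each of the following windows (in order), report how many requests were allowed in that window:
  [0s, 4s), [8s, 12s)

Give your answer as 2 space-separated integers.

Answer: 6 6

Derivation:
Processing requests:
  req#1 t=0s (window 0): ALLOW
  req#2 t=0s (window 0): ALLOW
  req#3 t=0s (window 0): ALLOW
  req#4 t=0s (window 0): ALLOW
  req#5 t=0s (window 0): ALLOW
  req#6 t=0s (window 0): ALLOW
  req#7 t=0s (window 0): DENY
  req#8 t=0s (window 0): DENY
  req#9 t=10s (window 2): ALLOW
  req#10 t=10s (window 2): ALLOW
  req#11 t=10s (window 2): ALLOW
  req#12 t=10s (window 2): ALLOW
  req#13 t=11s (window 2): ALLOW
  req#14 t=11s (window 2): ALLOW
  req#15 t=11s (window 2): DENY
  req#16 t=11s (window 2): DENY

Allowed counts by window: 6 6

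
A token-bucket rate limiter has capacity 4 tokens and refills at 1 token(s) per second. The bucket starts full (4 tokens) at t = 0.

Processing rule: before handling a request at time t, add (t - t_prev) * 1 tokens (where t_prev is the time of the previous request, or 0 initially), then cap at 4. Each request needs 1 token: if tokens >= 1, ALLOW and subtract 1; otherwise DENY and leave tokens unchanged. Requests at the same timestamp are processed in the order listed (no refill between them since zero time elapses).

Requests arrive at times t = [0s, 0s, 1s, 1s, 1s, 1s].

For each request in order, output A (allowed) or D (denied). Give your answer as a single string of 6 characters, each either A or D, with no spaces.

Simulating step by step:
  req#1 t=0s: ALLOW
  req#2 t=0s: ALLOW
  req#3 t=1s: ALLOW
  req#4 t=1s: ALLOW
  req#5 t=1s: ALLOW
  req#6 t=1s: DENY

Answer: AAAAAD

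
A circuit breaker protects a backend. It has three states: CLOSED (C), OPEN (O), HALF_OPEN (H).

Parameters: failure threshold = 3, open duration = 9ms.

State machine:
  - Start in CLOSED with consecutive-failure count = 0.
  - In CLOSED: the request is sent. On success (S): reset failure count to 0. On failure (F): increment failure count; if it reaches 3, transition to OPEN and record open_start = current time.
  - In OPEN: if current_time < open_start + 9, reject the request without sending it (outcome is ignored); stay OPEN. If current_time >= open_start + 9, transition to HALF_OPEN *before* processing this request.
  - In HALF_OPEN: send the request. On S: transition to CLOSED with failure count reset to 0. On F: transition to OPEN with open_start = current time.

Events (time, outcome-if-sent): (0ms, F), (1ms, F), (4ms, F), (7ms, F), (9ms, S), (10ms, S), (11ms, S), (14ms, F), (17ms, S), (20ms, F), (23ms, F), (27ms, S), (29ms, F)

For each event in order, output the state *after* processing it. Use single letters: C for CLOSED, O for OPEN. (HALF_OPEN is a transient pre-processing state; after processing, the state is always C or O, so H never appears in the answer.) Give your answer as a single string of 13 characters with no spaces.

State after each event:
  event#1 t=0ms outcome=F: state=CLOSED
  event#2 t=1ms outcome=F: state=CLOSED
  event#3 t=4ms outcome=F: state=OPEN
  event#4 t=7ms outcome=F: state=OPEN
  event#5 t=9ms outcome=S: state=OPEN
  event#6 t=10ms outcome=S: state=OPEN
  event#7 t=11ms outcome=S: state=OPEN
  event#8 t=14ms outcome=F: state=OPEN
  event#9 t=17ms outcome=S: state=OPEN
  event#10 t=20ms outcome=F: state=OPEN
  event#11 t=23ms outcome=F: state=OPEN
  event#12 t=27ms outcome=S: state=OPEN
  event#13 t=29ms outcome=F: state=OPEN

Answer: CCOOOOOOOOOOO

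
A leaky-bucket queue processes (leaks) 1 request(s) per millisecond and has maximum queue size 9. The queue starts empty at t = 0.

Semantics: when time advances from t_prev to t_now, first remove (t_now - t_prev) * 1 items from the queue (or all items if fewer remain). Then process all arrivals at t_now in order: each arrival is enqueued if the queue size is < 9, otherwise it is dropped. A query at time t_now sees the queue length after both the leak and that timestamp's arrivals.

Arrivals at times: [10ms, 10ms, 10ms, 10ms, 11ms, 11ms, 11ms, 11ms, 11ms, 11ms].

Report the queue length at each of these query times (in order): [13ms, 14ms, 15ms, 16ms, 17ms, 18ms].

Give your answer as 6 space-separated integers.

Answer: 7 6 5 4 3 2

Derivation:
Queue lengths at query times:
  query t=13ms: backlog = 7
  query t=14ms: backlog = 6
  query t=15ms: backlog = 5
  query t=16ms: backlog = 4
  query t=17ms: backlog = 3
  query t=18ms: backlog = 2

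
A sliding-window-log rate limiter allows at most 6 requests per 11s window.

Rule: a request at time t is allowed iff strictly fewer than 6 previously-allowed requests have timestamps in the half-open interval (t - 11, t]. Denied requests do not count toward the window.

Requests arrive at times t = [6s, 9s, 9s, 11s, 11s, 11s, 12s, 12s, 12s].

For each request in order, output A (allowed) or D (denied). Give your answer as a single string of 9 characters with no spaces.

Tracking allowed requests in the window:
  req#1 t=6s: ALLOW
  req#2 t=9s: ALLOW
  req#3 t=9s: ALLOW
  req#4 t=11s: ALLOW
  req#5 t=11s: ALLOW
  req#6 t=11s: ALLOW
  req#7 t=12s: DENY
  req#8 t=12s: DENY
  req#9 t=12s: DENY

Answer: AAAAAADDD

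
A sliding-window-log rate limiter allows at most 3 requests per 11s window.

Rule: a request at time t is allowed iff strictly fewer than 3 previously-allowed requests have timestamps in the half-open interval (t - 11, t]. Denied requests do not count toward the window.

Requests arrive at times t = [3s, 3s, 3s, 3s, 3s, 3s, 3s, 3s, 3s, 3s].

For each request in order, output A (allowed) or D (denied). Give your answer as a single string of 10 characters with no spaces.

Answer: AAADDDDDDD

Derivation:
Tracking allowed requests in the window:
  req#1 t=3s: ALLOW
  req#2 t=3s: ALLOW
  req#3 t=3s: ALLOW
  req#4 t=3s: DENY
  req#5 t=3s: DENY
  req#6 t=3s: DENY
  req#7 t=3s: DENY
  req#8 t=3s: DENY
  req#9 t=3s: DENY
  req#10 t=3s: DENY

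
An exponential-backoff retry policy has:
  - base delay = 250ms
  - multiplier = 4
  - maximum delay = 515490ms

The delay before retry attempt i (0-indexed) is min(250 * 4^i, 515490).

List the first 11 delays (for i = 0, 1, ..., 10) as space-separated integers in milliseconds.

Computing each delay:
  i=0: min(250*4^0, 515490) = 250
  i=1: min(250*4^1, 515490) = 1000
  i=2: min(250*4^2, 515490) = 4000
  i=3: min(250*4^3, 515490) = 16000
  i=4: min(250*4^4, 515490) = 64000
  i=5: min(250*4^5, 515490) = 256000
  i=6: min(250*4^6, 515490) = 515490
  i=7: min(250*4^7, 515490) = 515490
  i=8: min(250*4^8, 515490) = 515490
  i=9: min(250*4^9, 515490) = 515490
  i=10: min(250*4^10, 515490) = 515490

Answer: 250 1000 4000 16000 64000 256000 515490 515490 515490 515490 515490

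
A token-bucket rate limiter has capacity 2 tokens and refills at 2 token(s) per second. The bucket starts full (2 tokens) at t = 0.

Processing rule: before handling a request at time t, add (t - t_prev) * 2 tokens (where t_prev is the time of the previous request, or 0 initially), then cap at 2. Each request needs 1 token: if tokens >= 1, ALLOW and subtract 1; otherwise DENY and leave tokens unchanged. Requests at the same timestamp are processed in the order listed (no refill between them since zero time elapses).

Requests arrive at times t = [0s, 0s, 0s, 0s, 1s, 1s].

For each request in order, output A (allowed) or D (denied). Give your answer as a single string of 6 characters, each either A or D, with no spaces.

Answer: AADDAA

Derivation:
Simulating step by step:
  req#1 t=0s: ALLOW
  req#2 t=0s: ALLOW
  req#3 t=0s: DENY
  req#4 t=0s: DENY
  req#5 t=1s: ALLOW
  req#6 t=1s: ALLOW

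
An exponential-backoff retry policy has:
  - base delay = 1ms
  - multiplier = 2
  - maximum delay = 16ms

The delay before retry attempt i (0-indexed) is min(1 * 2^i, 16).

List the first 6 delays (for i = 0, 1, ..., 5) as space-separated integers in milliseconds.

Answer: 1 2 4 8 16 16

Derivation:
Computing each delay:
  i=0: min(1*2^0, 16) = 1
  i=1: min(1*2^1, 16) = 2
  i=2: min(1*2^2, 16) = 4
  i=3: min(1*2^3, 16) = 8
  i=4: min(1*2^4, 16) = 16
  i=5: min(1*2^5, 16) = 16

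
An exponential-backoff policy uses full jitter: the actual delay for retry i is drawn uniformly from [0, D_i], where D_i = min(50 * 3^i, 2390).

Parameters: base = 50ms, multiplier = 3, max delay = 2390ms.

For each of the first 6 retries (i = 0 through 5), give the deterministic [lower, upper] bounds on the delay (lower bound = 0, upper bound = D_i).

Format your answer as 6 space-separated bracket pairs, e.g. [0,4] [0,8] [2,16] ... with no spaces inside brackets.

Computing bounds per retry:
  i=0: D_i=min(50*3^0,2390)=50, bounds=[0,50]
  i=1: D_i=min(50*3^1,2390)=150, bounds=[0,150]
  i=2: D_i=min(50*3^2,2390)=450, bounds=[0,450]
  i=3: D_i=min(50*3^3,2390)=1350, bounds=[0,1350]
  i=4: D_i=min(50*3^4,2390)=2390, bounds=[0,2390]
  i=5: D_i=min(50*3^5,2390)=2390, bounds=[0,2390]

Answer: [0,50] [0,150] [0,450] [0,1350] [0,2390] [0,2390]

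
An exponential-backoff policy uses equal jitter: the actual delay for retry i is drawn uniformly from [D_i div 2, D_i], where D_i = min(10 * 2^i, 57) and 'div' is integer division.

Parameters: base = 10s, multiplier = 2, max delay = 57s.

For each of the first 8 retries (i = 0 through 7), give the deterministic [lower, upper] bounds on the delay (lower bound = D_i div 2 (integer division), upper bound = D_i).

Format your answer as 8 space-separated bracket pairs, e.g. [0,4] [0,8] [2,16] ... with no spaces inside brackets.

Answer: [5,10] [10,20] [20,40] [28,57] [28,57] [28,57] [28,57] [28,57]

Derivation:
Computing bounds per retry:
  i=0: D_i=min(10*2^0,57)=10, bounds=[5,10]
  i=1: D_i=min(10*2^1,57)=20, bounds=[10,20]
  i=2: D_i=min(10*2^2,57)=40, bounds=[20,40]
  i=3: D_i=min(10*2^3,57)=57, bounds=[28,57]
  i=4: D_i=min(10*2^4,57)=57, bounds=[28,57]
  i=5: D_i=min(10*2^5,57)=57, bounds=[28,57]
  i=6: D_i=min(10*2^6,57)=57, bounds=[28,57]
  i=7: D_i=min(10*2^7,57)=57, bounds=[28,57]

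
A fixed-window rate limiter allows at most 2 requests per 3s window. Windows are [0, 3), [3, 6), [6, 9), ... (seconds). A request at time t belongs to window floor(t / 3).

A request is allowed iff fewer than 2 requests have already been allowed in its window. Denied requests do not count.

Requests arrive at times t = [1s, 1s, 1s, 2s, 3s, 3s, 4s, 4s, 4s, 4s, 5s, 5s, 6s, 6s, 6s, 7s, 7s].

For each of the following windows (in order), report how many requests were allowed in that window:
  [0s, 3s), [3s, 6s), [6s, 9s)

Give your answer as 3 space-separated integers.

Processing requests:
  req#1 t=1s (window 0): ALLOW
  req#2 t=1s (window 0): ALLOW
  req#3 t=1s (window 0): DENY
  req#4 t=2s (window 0): DENY
  req#5 t=3s (window 1): ALLOW
  req#6 t=3s (window 1): ALLOW
  req#7 t=4s (window 1): DENY
  req#8 t=4s (window 1): DENY
  req#9 t=4s (window 1): DENY
  req#10 t=4s (window 1): DENY
  req#11 t=5s (window 1): DENY
  req#12 t=5s (window 1): DENY
  req#13 t=6s (window 2): ALLOW
  req#14 t=6s (window 2): ALLOW
  req#15 t=6s (window 2): DENY
  req#16 t=7s (window 2): DENY
  req#17 t=7s (window 2): DENY

Allowed counts by window: 2 2 2

Answer: 2 2 2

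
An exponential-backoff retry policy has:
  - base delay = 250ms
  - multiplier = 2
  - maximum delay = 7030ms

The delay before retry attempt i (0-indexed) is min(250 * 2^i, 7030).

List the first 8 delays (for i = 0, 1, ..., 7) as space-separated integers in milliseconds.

Computing each delay:
  i=0: min(250*2^0, 7030) = 250
  i=1: min(250*2^1, 7030) = 500
  i=2: min(250*2^2, 7030) = 1000
  i=3: min(250*2^3, 7030) = 2000
  i=4: min(250*2^4, 7030) = 4000
  i=5: min(250*2^5, 7030) = 7030
  i=6: min(250*2^6, 7030) = 7030
  i=7: min(250*2^7, 7030) = 7030

Answer: 250 500 1000 2000 4000 7030 7030 7030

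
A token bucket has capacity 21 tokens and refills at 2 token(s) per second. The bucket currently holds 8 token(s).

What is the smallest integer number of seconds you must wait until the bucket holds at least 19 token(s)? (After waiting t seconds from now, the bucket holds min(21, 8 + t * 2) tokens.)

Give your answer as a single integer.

Need 8 + t * 2 >= 19, so t >= 11/2.
Smallest integer t = ceil(11/2) = 6.

Answer: 6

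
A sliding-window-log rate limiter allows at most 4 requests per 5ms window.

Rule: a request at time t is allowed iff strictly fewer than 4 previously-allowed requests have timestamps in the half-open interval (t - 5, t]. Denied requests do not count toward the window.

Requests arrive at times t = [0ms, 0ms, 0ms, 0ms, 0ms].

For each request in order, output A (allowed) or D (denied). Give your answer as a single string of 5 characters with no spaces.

Tracking allowed requests in the window:
  req#1 t=0ms: ALLOW
  req#2 t=0ms: ALLOW
  req#3 t=0ms: ALLOW
  req#4 t=0ms: ALLOW
  req#5 t=0ms: DENY

Answer: AAAAD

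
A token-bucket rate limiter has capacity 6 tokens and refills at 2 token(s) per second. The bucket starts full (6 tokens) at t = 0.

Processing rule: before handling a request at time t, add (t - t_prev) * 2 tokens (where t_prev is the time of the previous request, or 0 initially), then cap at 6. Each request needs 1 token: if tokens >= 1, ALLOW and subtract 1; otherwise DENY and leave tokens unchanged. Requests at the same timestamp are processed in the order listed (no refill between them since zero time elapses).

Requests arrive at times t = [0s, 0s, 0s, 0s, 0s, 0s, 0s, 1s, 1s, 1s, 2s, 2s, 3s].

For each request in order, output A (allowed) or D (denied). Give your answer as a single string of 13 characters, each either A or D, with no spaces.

Simulating step by step:
  req#1 t=0s: ALLOW
  req#2 t=0s: ALLOW
  req#3 t=0s: ALLOW
  req#4 t=0s: ALLOW
  req#5 t=0s: ALLOW
  req#6 t=0s: ALLOW
  req#7 t=0s: DENY
  req#8 t=1s: ALLOW
  req#9 t=1s: ALLOW
  req#10 t=1s: DENY
  req#11 t=2s: ALLOW
  req#12 t=2s: ALLOW
  req#13 t=3s: ALLOW

Answer: AAAAAADAADAAA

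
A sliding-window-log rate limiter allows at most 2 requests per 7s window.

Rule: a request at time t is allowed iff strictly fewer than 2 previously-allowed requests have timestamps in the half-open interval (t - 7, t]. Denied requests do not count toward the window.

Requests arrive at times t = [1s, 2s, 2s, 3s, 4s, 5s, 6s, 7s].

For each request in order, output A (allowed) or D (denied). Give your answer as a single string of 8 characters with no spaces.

Tracking allowed requests in the window:
  req#1 t=1s: ALLOW
  req#2 t=2s: ALLOW
  req#3 t=2s: DENY
  req#4 t=3s: DENY
  req#5 t=4s: DENY
  req#6 t=5s: DENY
  req#7 t=6s: DENY
  req#8 t=7s: DENY

Answer: AADDDDDD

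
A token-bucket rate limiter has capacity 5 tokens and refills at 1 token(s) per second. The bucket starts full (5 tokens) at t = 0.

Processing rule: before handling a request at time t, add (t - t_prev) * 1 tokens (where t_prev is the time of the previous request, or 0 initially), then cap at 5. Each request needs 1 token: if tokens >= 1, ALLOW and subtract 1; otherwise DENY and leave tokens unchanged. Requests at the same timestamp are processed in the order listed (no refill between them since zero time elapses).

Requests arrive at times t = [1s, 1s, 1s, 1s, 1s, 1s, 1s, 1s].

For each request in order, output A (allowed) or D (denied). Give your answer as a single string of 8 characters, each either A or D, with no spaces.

Answer: AAAAADDD

Derivation:
Simulating step by step:
  req#1 t=1s: ALLOW
  req#2 t=1s: ALLOW
  req#3 t=1s: ALLOW
  req#4 t=1s: ALLOW
  req#5 t=1s: ALLOW
  req#6 t=1s: DENY
  req#7 t=1s: DENY
  req#8 t=1s: DENY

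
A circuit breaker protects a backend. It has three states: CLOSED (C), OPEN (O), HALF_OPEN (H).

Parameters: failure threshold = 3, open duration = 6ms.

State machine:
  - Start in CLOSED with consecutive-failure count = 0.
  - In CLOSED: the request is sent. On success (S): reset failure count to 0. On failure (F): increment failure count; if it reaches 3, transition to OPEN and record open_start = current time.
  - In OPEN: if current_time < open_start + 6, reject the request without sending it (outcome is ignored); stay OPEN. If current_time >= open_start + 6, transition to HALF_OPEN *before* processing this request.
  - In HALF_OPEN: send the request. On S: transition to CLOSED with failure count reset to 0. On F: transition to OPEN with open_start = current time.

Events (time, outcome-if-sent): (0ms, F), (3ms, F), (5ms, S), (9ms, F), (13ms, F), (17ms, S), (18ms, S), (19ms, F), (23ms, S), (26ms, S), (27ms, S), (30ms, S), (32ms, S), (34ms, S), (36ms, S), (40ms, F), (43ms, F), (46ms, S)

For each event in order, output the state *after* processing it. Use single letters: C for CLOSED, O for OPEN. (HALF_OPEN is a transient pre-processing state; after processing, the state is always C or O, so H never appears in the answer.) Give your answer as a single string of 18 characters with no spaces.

State after each event:
  event#1 t=0ms outcome=F: state=CLOSED
  event#2 t=3ms outcome=F: state=CLOSED
  event#3 t=5ms outcome=S: state=CLOSED
  event#4 t=9ms outcome=F: state=CLOSED
  event#5 t=13ms outcome=F: state=CLOSED
  event#6 t=17ms outcome=S: state=CLOSED
  event#7 t=18ms outcome=S: state=CLOSED
  event#8 t=19ms outcome=F: state=CLOSED
  event#9 t=23ms outcome=S: state=CLOSED
  event#10 t=26ms outcome=S: state=CLOSED
  event#11 t=27ms outcome=S: state=CLOSED
  event#12 t=30ms outcome=S: state=CLOSED
  event#13 t=32ms outcome=S: state=CLOSED
  event#14 t=34ms outcome=S: state=CLOSED
  event#15 t=36ms outcome=S: state=CLOSED
  event#16 t=40ms outcome=F: state=CLOSED
  event#17 t=43ms outcome=F: state=CLOSED
  event#18 t=46ms outcome=S: state=CLOSED

Answer: CCCCCCCCCCCCCCCCCC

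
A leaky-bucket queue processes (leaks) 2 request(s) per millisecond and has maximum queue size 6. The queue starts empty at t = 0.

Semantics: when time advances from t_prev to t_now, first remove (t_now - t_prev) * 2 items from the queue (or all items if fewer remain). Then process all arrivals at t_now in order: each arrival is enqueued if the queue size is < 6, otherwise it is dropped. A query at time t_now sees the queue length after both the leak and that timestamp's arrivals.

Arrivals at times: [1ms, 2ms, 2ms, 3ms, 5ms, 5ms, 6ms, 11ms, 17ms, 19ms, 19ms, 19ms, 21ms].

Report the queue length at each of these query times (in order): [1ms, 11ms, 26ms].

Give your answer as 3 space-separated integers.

Answer: 1 1 0

Derivation:
Queue lengths at query times:
  query t=1ms: backlog = 1
  query t=11ms: backlog = 1
  query t=26ms: backlog = 0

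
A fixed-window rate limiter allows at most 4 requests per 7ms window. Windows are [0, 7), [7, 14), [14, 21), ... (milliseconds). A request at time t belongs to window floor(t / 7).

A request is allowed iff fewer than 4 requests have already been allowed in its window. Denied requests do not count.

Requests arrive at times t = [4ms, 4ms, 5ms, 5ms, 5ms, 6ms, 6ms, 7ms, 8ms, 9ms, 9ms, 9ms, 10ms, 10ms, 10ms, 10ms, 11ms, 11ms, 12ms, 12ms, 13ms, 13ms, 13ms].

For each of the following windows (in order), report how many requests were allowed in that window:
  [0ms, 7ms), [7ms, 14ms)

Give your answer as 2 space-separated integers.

Processing requests:
  req#1 t=4ms (window 0): ALLOW
  req#2 t=4ms (window 0): ALLOW
  req#3 t=5ms (window 0): ALLOW
  req#4 t=5ms (window 0): ALLOW
  req#5 t=5ms (window 0): DENY
  req#6 t=6ms (window 0): DENY
  req#7 t=6ms (window 0): DENY
  req#8 t=7ms (window 1): ALLOW
  req#9 t=8ms (window 1): ALLOW
  req#10 t=9ms (window 1): ALLOW
  req#11 t=9ms (window 1): ALLOW
  req#12 t=9ms (window 1): DENY
  req#13 t=10ms (window 1): DENY
  req#14 t=10ms (window 1): DENY
  req#15 t=10ms (window 1): DENY
  req#16 t=10ms (window 1): DENY
  req#17 t=11ms (window 1): DENY
  req#18 t=11ms (window 1): DENY
  req#19 t=12ms (window 1): DENY
  req#20 t=12ms (window 1): DENY
  req#21 t=13ms (window 1): DENY
  req#22 t=13ms (window 1): DENY
  req#23 t=13ms (window 1): DENY

Allowed counts by window: 4 4

Answer: 4 4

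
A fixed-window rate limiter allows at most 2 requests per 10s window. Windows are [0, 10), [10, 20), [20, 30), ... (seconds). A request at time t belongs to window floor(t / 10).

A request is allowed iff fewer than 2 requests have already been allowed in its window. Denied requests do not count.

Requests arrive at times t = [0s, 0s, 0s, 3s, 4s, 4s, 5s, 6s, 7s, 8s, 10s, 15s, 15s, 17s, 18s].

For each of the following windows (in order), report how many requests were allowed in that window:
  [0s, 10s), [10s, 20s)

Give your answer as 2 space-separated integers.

Answer: 2 2

Derivation:
Processing requests:
  req#1 t=0s (window 0): ALLOW
  req#2 t=0s (window 0): ALLOW
  req#3 t=0s (window 0): DENY
  req#4 t=3s (window 0): DENY
  req#5 t=4s (window 0): DENY
  req#6 t=4s (window 0): DENY
  req#7 t=5s (window 0): DENY
  req#8 t=6s (window 0): DENY
  req#9 t=7s (window 0): DENY
  req#10 t=8s (window 0): DENY
  req#11 t=10s (window 1): ALLOW
  req#12 t=15s (window 1): ALLOW
  req#13 t=15s (window 1): DENY
  req#14 t=17s (window 1): DENY
  req#15 t=18s (window 1): DENY

Allowed counts by window: 2 2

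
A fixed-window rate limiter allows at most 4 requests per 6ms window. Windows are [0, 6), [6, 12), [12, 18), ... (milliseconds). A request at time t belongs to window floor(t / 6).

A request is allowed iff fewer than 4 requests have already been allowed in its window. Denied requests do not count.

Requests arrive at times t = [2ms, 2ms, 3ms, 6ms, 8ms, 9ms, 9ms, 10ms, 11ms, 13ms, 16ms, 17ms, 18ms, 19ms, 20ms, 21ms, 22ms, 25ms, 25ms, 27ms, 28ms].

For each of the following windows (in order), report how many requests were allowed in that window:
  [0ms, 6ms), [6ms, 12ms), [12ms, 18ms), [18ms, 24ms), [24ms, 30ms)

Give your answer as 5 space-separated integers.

Answer: 3 4 3 4 4

Derivation:
Processing requests:
  req#1 t=2ms (window 0): ALLOW
  req#2 t=2ms (window 0): ALLOW
  req#3 t=3ms (window 0): ALLOW
  req#4 t=6ms (window 1): ALLOW
  req#5 t=8ms (window 1): ALLOW
  req#6 t=9ms (window 1): ALLOW
  req#7 t=9ms (window 1): ALLOW
  req#8 t=10ms (window 1): DENY
  req#9 t=11ms (window 1): DENY
  req#10 t=13ms (window 2): ALLOW
  req#11 t=16ms (window 2): ALLOW
  req#12 t=17ms (window 2): ALLOW
  req#13 t=18ms (window 3): ALLOW
  req#14 t=19ms (window 3): ALLOW
  req#15 t=20ms (window 3): ALLOW
  req#16 t=21ms (window 3): ALLOW
  req#17 t=22ms (window 3): DENY
  req#18 t=25ms (window 4): ALLOW
  req#19 t=25ms (window 4): ALLOW
  req#20 t=27ms (window 4): ALLOW
  req#21 t=28ms (window 4): ALLOW

Allowed counts by window: 3 4 3 4 4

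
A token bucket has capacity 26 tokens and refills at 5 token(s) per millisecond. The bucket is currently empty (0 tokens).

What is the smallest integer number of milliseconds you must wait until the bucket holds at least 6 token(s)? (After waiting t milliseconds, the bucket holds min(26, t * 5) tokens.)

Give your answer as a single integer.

Need t * 5 >= 6, so t >= 6/5.
Smallest integer t = ceil(6/5) = 2.

Answer: 2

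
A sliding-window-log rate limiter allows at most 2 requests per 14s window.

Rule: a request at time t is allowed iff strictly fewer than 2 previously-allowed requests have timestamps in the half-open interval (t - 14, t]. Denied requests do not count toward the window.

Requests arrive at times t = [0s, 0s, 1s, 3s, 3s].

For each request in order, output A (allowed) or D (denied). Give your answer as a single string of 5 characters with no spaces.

Answer: AADDD

Derivation:
Tracking allowed requests in the window:
  req#1 t=0s: ALLOW
  req#2 t=0s: ALLOW
  req#3 t=1s: DENY
  req#4 t=3s: DENY
  req#5 t=3s: DENY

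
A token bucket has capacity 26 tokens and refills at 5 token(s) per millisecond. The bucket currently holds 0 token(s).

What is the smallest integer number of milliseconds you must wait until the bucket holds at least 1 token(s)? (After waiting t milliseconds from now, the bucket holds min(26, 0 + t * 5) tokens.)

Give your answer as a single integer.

Need 0 + t * 5 >= 1, so t >= 1/5.
Smallest integer t = ceil(1/5) = 1.

Answer: 1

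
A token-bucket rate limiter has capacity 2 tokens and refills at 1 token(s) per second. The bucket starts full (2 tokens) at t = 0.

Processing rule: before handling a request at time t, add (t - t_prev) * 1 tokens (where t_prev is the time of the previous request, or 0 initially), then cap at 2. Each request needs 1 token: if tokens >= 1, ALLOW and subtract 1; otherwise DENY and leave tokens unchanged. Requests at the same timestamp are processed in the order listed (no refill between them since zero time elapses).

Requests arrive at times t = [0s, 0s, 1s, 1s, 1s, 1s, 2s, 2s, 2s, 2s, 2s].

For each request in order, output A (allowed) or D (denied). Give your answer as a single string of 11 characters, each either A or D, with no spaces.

Simulating step by step:
  req#1 t=0s: ALLOW
  req#2 t=0s: ALLOW
  req#3 t=1s: ALLOW
  req#4 t=1s: DENY
  req#5 t=1s: DENY
  req#6 t=1s: DENY
  req#7 t=2s: ALLOW
  req#8 t=2s: DENY
  req#9 t=2s: DENY
  req#10 t=2s: DENY
  req#11 t=2s: DENY

Answer: AAADDDADDDD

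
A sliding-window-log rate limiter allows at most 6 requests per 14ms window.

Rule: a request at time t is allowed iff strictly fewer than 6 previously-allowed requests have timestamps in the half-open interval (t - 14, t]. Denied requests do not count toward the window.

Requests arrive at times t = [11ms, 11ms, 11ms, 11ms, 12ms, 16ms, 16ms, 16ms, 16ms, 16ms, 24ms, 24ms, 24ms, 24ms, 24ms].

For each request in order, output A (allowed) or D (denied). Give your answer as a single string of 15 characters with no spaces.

Tracking allowed requests in the window:
  req#1 t=11ms: ALLOW
  req#2 t=11ms: ALLOW
  req#3 t=11ms: ALLOW
  req#4 t=11ms: ALLOW
  req#5 t=12ms: ALLOW
  req#6 t=16ms: ALLOW
  req#7 t=16ms: DENY
  req#8 t=16ms: DENY
  req#9 t=16ms: DENY
  req#10 t=16ms: DENY
  req#11 t=24ms: DENY
  req#12 t=24ms: DENY
  req#13 t=24ms: DENY
  req#14 t=24ms: DENY
  req#15 t=24ms: DENY

Answer: AAAAAADDDDDDDDD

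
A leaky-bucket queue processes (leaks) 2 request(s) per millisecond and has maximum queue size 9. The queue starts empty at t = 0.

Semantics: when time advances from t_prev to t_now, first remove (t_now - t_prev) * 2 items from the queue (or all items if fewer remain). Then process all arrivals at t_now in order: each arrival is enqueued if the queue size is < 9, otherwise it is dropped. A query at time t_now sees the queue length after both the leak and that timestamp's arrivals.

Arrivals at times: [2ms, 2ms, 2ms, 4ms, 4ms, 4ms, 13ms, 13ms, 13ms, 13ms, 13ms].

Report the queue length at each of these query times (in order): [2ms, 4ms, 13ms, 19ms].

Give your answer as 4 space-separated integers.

Queue lengths at query times:
  query t=2ms: backlog = 3
  query t=4ms: backlog = 3
  query t=13ms: backlog = 5
  query t=19ms: backlog = 0

Answer: 3 3 5 0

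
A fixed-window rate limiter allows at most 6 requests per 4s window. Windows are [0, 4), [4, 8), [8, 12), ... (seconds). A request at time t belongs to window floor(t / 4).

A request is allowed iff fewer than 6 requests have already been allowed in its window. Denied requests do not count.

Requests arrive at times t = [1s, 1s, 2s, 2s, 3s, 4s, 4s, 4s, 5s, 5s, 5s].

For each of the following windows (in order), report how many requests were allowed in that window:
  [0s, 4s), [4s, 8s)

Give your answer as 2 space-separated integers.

Processing requests:
  req#1 t=1s (window 0): ALLOW
  req#2 t=1s (window 0): ALLOW
  req#3 t=2s (window 0): ALLOW
  req#4 t=2s (window 0): ALLOW
  req#5 t=3s (window 0): ALLOW
  req#6 t=4s (window 1): ALLOW
  req#7 t=4s (window 1): ALLOW
  req#8 t=4s (window 1): ALLOW
  req#9 t=5s (window 1): ALLOW
  req#10 t=5s (window 1): ALLOW
  req#11 t=5s (window 1): ALLOW

Allowed counts by window: 5 6

Answer: 5 6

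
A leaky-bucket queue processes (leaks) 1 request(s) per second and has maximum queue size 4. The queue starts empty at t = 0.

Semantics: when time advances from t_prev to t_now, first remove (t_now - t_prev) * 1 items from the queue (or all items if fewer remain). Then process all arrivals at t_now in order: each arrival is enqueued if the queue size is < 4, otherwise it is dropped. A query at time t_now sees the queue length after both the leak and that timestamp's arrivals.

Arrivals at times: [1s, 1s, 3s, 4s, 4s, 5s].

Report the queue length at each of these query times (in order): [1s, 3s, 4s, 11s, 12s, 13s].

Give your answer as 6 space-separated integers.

Answer: 2 1 2 0 0 0

Derivation:
Queue lengths at query times:
  query t=1s: backlog = 2
  query t=3s: backlog = 1
  query t=4s: backlog = 2
  query t=11s: backlog = 0
  query t=12s: backlog = 0
  query t=13s: backlog = 0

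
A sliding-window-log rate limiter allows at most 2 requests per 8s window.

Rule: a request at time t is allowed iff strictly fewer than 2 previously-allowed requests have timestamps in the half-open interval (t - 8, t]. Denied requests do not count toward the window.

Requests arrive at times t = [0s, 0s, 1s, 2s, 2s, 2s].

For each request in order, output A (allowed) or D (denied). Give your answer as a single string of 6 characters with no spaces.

Answer: AADDDD

Derivation:
Tracking allowed requests in the window:
  req#1 t=0s: ALLOW
  req#2 t=0s: ALLOW
  req#3 t=1s: DENY
  req#4 t=2s: DENY
  req#5 t=2s: DENY
  req#6 t=2s: DENY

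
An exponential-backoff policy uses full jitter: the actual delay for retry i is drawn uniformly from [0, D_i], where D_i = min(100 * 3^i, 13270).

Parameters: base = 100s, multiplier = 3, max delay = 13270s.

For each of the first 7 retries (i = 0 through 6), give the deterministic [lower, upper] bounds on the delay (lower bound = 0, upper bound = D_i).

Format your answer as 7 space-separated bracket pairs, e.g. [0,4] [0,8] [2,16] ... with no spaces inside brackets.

Computing bounds per retry:
  i=0: D_i=min(100*3^0,13270)=100, bounds=[0,100]
  i=1: D_i=min(100*3^1,13270)=300, bounds=[0,300]
  i=2: D_i=min(100*3^2,13270)=900, bounds=[0,900]
  i=3: D_i=min(100*3^3,13270)=2700, bounds=[0,2700]
  i=4: D_i=min(100*3^4,13270)=8100, bounds=[0,8100]
  i=5: D_i=min(100*3^5,13270)=13270, bounds=[0,13270]
  i=6: D_i=min(100*3^6,13270)=13270, bounds=[0,13270]

Answer: [0,100] [0,300] [0,900] [0,2700] [0,8100] [0,13270] [0,13270]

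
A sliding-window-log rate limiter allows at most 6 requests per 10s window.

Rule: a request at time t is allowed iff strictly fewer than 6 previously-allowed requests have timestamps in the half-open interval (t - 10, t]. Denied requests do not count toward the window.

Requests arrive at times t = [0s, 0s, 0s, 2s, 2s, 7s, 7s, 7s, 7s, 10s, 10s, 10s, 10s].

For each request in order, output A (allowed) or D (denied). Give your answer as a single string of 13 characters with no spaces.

Tracking allowed requests in the window:
  req#1 t=0s: ALLOW
  req#2 t=0s: ALLOW
  req#3 t=0s: ALLOW
  req#4 t=2s: ALLOW
  req#5 t=2s: ALLOW
  req#6 t=7s: ALLOW
  req#7 t=7s: DENY
  req#8 t=7s: DENY
  req#9 t=7s: DENY
  req#10 t=10s: ALLOW
  req#11 t=10s: ALLOW
  req#12 t=10s: ALLOW
  req#13 t=10s: DENY

Answer: AAAAAADDDAAAD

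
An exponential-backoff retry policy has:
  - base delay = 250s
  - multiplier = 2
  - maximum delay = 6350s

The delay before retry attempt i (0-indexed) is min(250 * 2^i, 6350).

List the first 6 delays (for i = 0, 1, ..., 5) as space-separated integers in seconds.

Answer: 250 500 1000 2000 4000 6350

Derivation:
Computing each delay:
  i=0: min(250*2^0, 6350) = 250
  i=1: min(250*2^1, 6350) = 500
  i=2: min(250*2^2, 6350) = 1000
  i=3: min(250*2^3, 6350) = 2000
  i=4: min(250*2^4, 6350) = 4000
  i=5: min(250*2^5, 6350) = 6350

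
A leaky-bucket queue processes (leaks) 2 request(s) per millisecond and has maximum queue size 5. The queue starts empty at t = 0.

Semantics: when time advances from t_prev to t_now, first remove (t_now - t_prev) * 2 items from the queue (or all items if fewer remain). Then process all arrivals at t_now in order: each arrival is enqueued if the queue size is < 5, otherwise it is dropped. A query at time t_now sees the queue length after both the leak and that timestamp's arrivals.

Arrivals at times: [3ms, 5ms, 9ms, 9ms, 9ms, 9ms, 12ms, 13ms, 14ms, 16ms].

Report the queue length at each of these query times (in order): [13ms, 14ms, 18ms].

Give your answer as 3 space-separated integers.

Queue lengths at query times:
  query t=13ms: backlog = 1
  query t=14ms: backlog = 1
  query t=18ms: backlog = 0

Answer: 1 1 0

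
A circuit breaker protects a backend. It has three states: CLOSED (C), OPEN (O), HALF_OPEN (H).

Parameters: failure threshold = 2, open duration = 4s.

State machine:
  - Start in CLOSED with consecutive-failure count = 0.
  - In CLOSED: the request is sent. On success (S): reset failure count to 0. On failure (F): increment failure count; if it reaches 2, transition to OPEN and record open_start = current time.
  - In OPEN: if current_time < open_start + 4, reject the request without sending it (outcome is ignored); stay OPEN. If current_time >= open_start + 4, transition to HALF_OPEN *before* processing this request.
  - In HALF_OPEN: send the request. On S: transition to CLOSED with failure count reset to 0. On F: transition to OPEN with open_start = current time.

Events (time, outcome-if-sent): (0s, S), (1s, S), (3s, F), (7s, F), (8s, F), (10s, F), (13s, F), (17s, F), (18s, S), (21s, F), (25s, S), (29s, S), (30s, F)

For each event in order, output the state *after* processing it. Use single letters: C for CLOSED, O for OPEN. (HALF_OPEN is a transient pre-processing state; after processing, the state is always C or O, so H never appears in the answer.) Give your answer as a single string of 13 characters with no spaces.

Answer: CCCOOOOOOOCCC

Derivation:
State after each event:
  event#1 t=0s outcome=S: state=CLOSED
  event#2 t=1s outcome=S: state=CLOSED
  event#3 t=3s outcome=F: state=CLOSED
  event#4 t=7s outcome=F: state=OPEN
  event#5 t=8s outcome=F: state=OPEN
  event#6 t=10s outcome=F: state=OPEN
  event#7 t=13s outcome=F: state=OPEN
  event#8 t=17s outcome=F: state=OPEN
  event#9 t=18s outcome=S: state=OPEN
  event#10 t=21s outcome=F: state=OPEN
  event#11 t=25s outcome=S: state=CLOSED
  event#12 t=29s outcome=S: state=CLOSED
  event#13 t=30s outcome=F: state=CLOSED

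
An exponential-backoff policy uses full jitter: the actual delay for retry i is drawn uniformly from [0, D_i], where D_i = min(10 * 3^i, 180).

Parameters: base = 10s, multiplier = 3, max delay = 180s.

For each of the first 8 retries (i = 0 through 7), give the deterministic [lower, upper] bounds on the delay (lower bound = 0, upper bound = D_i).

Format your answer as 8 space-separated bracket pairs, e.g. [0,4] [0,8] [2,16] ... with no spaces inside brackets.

Answer: [0,10] [0,30] [0,90] [0,180] [0,180] [0,180] [0,180] [0,180]

Derivation:
Computing bounds per retry:
  i=0: D_i=min(10*3^0,180)=10, bounds=[0,10]
  i=1: D_i=min(10*3^1,180)=30, bounds=[0,30]
  i=2: D_i=min(10*3^2,180)=90, bounds=[0,90]
  i=3: D_i=min(10*3^3,180)=180, bounds=[0,180]
  i=4: D_i=min(10*3^4,180)=180, bounds=[0,180]
  i=5: D_i=min(10*3^5,180)=180, bounds=[0,180]
  i=6: D_i=min(10*3^6,180)=180, bounds=[0,180]
  i=7: D_i=min(10*3^7,180)=180, bounds=[0,180]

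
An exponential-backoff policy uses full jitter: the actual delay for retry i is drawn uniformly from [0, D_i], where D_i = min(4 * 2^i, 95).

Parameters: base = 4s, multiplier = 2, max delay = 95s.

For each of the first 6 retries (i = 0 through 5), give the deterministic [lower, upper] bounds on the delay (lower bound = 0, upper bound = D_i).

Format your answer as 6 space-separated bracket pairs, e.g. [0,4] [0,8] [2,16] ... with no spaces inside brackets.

Answer: [0,4] [0,8] [0,16] [0,32] [0,64] [0,95]

Derivation:
Computing bounds per retry:
  i=0: D_i=min(4*2^0,95)=4, bounds=[0,4]
  i=1: D_i=min(4*2^1,95)=8, bounds=[0,8]
  i=2: D_i=min(4*2^2,95)=16, bounds=[0,16]
  i=3: D_i=min(4*2^3,95)=32, bounds=[0,32]
  i=4: D_i=min(4*2^4,95)=64, bounds=[0,64]
  i=5: D_i=min(4*2^5,95)=95, bounds=[0,95]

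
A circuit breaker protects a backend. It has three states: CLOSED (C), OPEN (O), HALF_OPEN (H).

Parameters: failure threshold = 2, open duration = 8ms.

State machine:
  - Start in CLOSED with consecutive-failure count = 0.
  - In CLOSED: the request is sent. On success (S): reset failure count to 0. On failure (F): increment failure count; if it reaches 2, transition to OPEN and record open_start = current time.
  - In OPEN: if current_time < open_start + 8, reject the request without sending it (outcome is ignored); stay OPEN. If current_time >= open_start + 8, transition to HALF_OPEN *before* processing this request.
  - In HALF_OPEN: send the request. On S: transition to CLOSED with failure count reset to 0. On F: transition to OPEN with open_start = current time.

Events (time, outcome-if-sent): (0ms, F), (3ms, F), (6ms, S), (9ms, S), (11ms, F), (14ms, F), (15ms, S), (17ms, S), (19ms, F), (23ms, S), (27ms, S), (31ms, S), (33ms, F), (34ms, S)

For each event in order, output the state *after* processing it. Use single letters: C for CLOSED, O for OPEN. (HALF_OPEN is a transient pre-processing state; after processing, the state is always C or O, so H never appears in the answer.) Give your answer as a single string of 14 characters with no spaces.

State after each event:
  event#1 t=0ms outcome=F: state=CLOSED
  event#2 t=3ms outcome=F: state=OPEN
  event#3 t=6ms outcome=S: state=OPEN
  event#4 t=9ms outcome=S: state=OPEN
  event#5 t=11ms outcome=F: state=OPEN
  event#6 t=14ms outcome=F: state=OPEN
  event#7 t=15ms outcome=S: state=OPEN
  event#8 t=17ms outcome=S: state=OPEN
  event#9 t=19ms outcome=F: state=OPEN
  event#10 t=23ms outcome=S: state=OPEN
  event#11 t=27ms outcome=S: state=CLOSED
  event#12 t=31ms outcome=S: state=CLOSED
  event#13 t=33ms outcome=F: state=CLOSED
  event#14 t=34ms outcome=S: state=CLOSED

Answer: COOOOOOOOOCCCC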